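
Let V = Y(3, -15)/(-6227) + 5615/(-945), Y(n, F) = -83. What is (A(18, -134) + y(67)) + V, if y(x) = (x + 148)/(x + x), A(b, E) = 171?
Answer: 26285640131/157705002 ≈ 166.68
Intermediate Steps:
y(x) = (148 + x)/(2*x) (y(x) = (148 + x)/((2*x)) = (148 + x)*(1/(2*x)) = (148 + x)/(2*x))
V = -6977234/1176903 (V = -83/(-6227) + 5615/(-945) = -83*(-1/6227) + 5615*(-1/945) = 83/6227 - 1123/189 = -6977234/1176903 ≈ -5.9285)
(A(18, -134) + y(67)) + V = (171 + (1/2)*(148 + 67)/67) - 6977234/1176903 = (171 + (1/2)*(1/67)*215) - 6977234/1176903 = (171 + 215/134) - 6977234/1176903 = 23129/134 - 6977234/1176903 = 26285640131/157705002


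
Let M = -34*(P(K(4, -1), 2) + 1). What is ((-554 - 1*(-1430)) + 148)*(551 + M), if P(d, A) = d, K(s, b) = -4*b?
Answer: 390144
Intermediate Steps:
M = -170 (M = -34*(-4*(-1) + 1) = -34*(4 + 1) = -34*5 = -170)
((-554 - 1*(-1430)) + 148)*(551 + M) = ((-554 - 1*(-1430)) + 148)*(551 - 170) = ((-554 + 1430) + 148)*381 = (876 + 148)*381 = 1024*381 = 390144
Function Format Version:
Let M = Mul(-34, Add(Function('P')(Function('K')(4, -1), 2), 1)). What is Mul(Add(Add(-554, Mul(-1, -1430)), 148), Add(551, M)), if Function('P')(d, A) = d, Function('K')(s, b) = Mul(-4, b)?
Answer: 390144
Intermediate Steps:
M = -170 (M = Mul(-34, Add(Mul(-4, -1), 1)) = Mul(-34, Add(4, 1)) = Mul(-34, 5) = -170)
Mul(Add(Add(-554, Mul(-1, -1430)), 148), Add(551, M)) = Mul(Add(Add(-554, Mul(-1, -1430)), 148), Add(551, -170)) = Mul(Add(Add(-554, 1430), 148), 381) = Mul(Add(876, 148), 381) = Mul(1024, 381) = 390144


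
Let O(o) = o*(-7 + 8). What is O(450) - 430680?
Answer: -430230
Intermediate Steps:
O(o) = o (O(o) = o*1 = o)
O(450) - 430680 = 450 - 430680 = -430230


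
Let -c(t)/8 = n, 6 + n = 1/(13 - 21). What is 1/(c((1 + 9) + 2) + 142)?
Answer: 1/191 ≈ 0.0052356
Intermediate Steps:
n = -49/8 (n = -6 + 1/(13 - 21) = -6 + 1/(-8) = -6 - ⅛ = -49/8 ≈ -6.1250)
c(t) = 49 (c(t) = -8*(-49/8) = 49)
1/(c((1 + 9) + 2) + 142) = 1/(49 + 142) = 1/191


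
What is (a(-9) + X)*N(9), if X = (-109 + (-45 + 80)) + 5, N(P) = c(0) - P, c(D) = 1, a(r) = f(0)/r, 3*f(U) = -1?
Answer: 14896/27 ≈ 551.70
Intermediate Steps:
f(U) = -⅓ (f(U) = (⅓)*(-1) = -⅓)
a(r) = -1/(3*r)
N(P) = 1 - P
X = -69 (X = (-109 + 35) + 5 = -74 + 5 = -69)
(a(-9) + X)*N(9) = (-⅓/(-9) - 69)*(1 - 1*9) = (-⅓*(-⅑) - 69)*(1 - 9) = (1/27 - 69)*(-8) = -1862/27*(-8) = 14896/27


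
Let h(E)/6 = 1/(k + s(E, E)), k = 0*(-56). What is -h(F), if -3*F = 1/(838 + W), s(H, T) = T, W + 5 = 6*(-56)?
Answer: 8946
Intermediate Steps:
W = -341 (W = -5 + 6*(-56) = -5 - 336 = -341)
k = 0
F = -1/1491 (F = -1/(3*(838 - 341)) = -⅓/497 = -⅓*1/497 = -1/1491 ≈ -0.00067069)
h(E) = 6/E (h(E) = 6/(0 + E) = 6/E)
-h(F) = -6/(-1/1491) = -6*(-1491) = -1*(-8946) = 8946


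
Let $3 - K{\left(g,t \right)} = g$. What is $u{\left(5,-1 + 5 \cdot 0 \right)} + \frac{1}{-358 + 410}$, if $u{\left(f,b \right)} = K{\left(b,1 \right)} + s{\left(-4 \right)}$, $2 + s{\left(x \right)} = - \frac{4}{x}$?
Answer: $\frac{157}{52} \approx 3.0192$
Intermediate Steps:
$K{\left(g,t \right)} = 3 - g$
$s{\left(x \right)} = -2 - \frac{4}{x}$
$u{\left(f,b \right)} = 2 - b$ ($u{\left(f,b \right)} = \left(3 - b\right) - \left(2 + \frac{4}{-4}\right) = \left(3 - b\right) - 1 = 2 - b$)
$u{\left(5,-1 + 5 \cdot 0 \right)} + \frac{1}{-358 + 410} = \left(2 - \left(-1 + 5 \cdot 0\right)\right) + \frac{1}{-358 + 410} = \left(2 - \left(-1 + 0\right)\right) + \frac{1}{52} = \left(2 - -1\right) + \frac{1}{52} = \left(2 + 1\right) + \frac{1}{52} = 3 + \frac{1}{52} = \frac{157}{52}$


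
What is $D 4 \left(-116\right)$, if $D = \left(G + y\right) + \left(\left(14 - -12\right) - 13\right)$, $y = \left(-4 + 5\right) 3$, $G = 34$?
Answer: $-23200$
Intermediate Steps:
$y = 3$ ($y = 1 \cdot 3 = 3$)
$D = 50$ ($D = \left(34 + 3\right) + \left(\left(14 - -12\right) - 13\right) = 37 + \left(\left(14 + 12\right) - 13\right) = 37 + \left(26 - 13\right) = 37 + 13 = 50$)
$D 4 \left(-116\right) = 50 \cdot 4 \left(-116\right) = 200 \left(-116\right) = -23200$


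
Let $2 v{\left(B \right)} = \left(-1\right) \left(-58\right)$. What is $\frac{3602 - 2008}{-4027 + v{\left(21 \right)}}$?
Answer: $- \frac{797}{1999} \approx -0.3987$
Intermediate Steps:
$v{\left(B \right)} = 29$ ($v{\left(B \right)} = \frac{\left(-1\right) \left(-58\right)}{2} = \frac{1}{2} \cdot 58 = 29$)
$\frac{3602 - 2008}{-4027 + v{\left(21 \right)}} = \frac{3602 - 2008}{-4027 + 29} = \frac{1594}{-3998} = 1594 \left(- \frac{1}{3998}\right) = - \frac{797}{1999}$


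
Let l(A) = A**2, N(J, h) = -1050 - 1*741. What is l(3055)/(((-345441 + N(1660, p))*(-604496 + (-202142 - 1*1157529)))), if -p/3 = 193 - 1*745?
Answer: 9333025/682021635744 ≈ 1.3684e-5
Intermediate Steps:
p = 1656 (p = -3*(193 - 1*745) = -3*(193 - 745) = -3*(-552) = 1656)
N(J, h) = -1791 (N(J, h) = -1050 - 741 = -1791)
l(3055)/(((-345441 + N(1660, p))*(-604496 + (-202142 - 1*1157529)))) = 3055**2/(((-345441 - 1791)*(-604496 + (-202142 - 1*1157529)))) = 9333025/((-347232*(-604496 + (-202142 - 1157529)))) = 9333025/((-347232*(-604496 - 1359671))) = 9333025/((-347232*(-1964167))) = 9333025/682021635744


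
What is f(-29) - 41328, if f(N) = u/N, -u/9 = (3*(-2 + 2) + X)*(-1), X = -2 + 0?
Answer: -1198494/29 ≈ -41327.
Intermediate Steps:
X = -2
u = -18 (u = -9*(3*(-2 + 2) - 2)*(-1) = -9*(3*0 - 2)*(-1) = -9*(0 - 2)*(-1) = -(-18)*(-1) = -9*2 = -18)
f(N) = -18/N
f(-29) - 41328 = -18/(-29) - 41328 = -18*(-1/29) - 41328 = 18/29 - 41328 = -1198494/29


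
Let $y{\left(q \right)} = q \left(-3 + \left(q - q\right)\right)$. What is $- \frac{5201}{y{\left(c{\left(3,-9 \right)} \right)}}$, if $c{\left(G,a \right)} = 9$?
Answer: $\frac{5201}{27} \approx 192.63$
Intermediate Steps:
$y{\left(q \right)} = - 3 q$ ($y{\left(q \right)} = q \left(-3 + 0\right) = q \left(-3\right) = - 3 q$)
$- \frac{5201}{y{\left(c{\left(3,-9 \right)} \right)}} = - \frac{5201}{\left(-3\right) 9} = - \frac{5201}{-27} = \left(-5201\right) \left(- \frac{1}{27}\right) = \frac{5201}{27}$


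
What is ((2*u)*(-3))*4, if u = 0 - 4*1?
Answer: 96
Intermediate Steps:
u = -4 (u = 0 - 4 = -4)
((2*u)*(-3))*4 = ((2*(-4))*(-3))*4 = -8*(-3)*4 = 24*4 = 96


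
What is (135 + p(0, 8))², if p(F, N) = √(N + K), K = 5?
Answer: (135 + √13)² ≈ 19212.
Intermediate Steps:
p(F, N) = √(5 + N) (p(F, N) = √(N + 5) = √(5 + N))
(135 + p(0, 8))² = (135 + √(5 + 8))² = (135 + √13)²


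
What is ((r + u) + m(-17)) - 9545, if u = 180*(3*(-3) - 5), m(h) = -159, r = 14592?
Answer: 2368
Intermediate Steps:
u = -2520 (u = 180*(-9 - 5) = 180*(-14) = -2520)
((r + u) + m(-17)) - 9545 = ((14592 - 2520) - 159) - 9545 = (12072 - 159) - 9545 = 11913 - 9545 = 2368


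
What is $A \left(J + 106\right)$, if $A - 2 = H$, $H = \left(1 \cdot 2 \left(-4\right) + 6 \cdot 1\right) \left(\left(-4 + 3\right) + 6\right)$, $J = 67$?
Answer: $-1384$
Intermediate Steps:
$H = -10$ ($H = \left(2 \left(-4\right) + 6\right) \left(-1 + 6\right) = \left(-8 + 6\right) 5 = \left(-2\right) 5 = -10$)
$A = -8$ ($A = 2 - 10 = -8$)
$A \left(J + 106\right) = - 8 \left(67 + 106\right) = \left(-8\right) 173 = -1384$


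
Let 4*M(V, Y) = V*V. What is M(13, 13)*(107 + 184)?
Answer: 49179/4 ≈ 12295.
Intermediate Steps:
M(V, Y) = V**2/4 (M(V, Y) = (V*V)/4 = V**2/4)
M(13, 13)*(107 + 184) = ((1/4)*13**2)*(107 + 184) = ((1/4)*169)*291 = (169/4)*291 = 49179/4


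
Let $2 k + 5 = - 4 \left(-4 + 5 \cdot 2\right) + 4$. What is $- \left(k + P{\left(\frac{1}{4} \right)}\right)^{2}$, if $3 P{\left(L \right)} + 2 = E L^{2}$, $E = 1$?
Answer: $- \frac{398161}{2304} \approx -172.81$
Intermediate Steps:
$P{\left(L \right)} = - \frac{2}{3} + \frac{L^{2}}{3}$ ($P{\left(L \right)} = - \frac{2}{3} + \frac{1 L^{2}}{3} = - \frac{2}{3} + \frac{L^{2}}{3}$)
$k = - \frac{25}{2}$ ($k = - \frac{5}{2} + \frac{- 4 \left(-4 + 5 \cdot 2\right) + 4}{2} = - \frac{5}{2} + \frac{- 4 \left(-4 + 10\right) + 4}{2} = - \frac{5}{2} + \frac{\left(-4\right) 6 + 4}{2} = - \frac{5}{2} + \frac{-24 + 4}{2} = - \frac{5}{2} + \frac{1}{2} \left(-20\right) = - \frac{5}{2} - 10 = - \frac{25}{2} \approx -12.5$)
$- \left(k + P{\left(\frac{1}{4} \right)}\right)^{2} = - \left(- \frac{25}{2} - \left(\frac{2}{3} - \frac{\left(\frac{1}{4}\right)^{2}}{3}\right)\right)^{2} = - \left(- \frac{25}{2} - \left(\frac{2}{3} - \frac{1}{3 \cdot 16}\right)\right)^{2} = - \left(- \frac{25}{2} + \left(- \frac{2}{3} + \frac{1}{3} \cdot \frac{1}{16}\right)\right)^{2} = - \left(- \frac{25}{2} + \left(- \frac{2}{3} + \frac{1}{48}\right)\right)^{2} = - \left(- \frac{25}{2} - \frac{31}{48}\right)^{2} = - \left(- \frac{631}{48}\right)^{2} = \left(-1\right) \frac{398161}{2304} = - \frac{398161}{2304}$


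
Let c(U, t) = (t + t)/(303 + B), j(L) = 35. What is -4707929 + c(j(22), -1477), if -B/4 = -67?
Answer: -2688230413/571 ≈ -4.7079e+6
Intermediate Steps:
B = 268 (B = -4*(-67) = 268)
c(U, t) = 2*t/571 (c(U, t) = (t + t)/(303 + 268) = (2*t)/571 = (2*t)*(1/571) = 2*t/571)
-4707929 + c(j(22), -1477) = -4707929 + (2/571)*(-1477) = -4707929 - 2954/571 = -2688230413/571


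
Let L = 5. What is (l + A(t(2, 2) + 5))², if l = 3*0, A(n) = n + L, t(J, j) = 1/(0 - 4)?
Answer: 1521/16 ≈ 95.063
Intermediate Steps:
t(J, j) = -¼ (t(J, j) = 1/(-4) = -¼)
A(n) = 5 + n (A(n) = n + 5 = 5 + n)
l = 0
(l + A(t(2, 2) + 5))² = (0 + (5 + (-¼ + 5)))² = (0 + (5 + 19/4))² = (0 + 39/4)² = (39/4)² = 1521/16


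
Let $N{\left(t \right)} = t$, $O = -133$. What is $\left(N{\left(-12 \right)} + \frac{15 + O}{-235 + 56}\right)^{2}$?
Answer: $\frac{4120900}{32041} \approx 128.61$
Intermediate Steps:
$\left(N{\left(-12 \right)} + \frac{15 + O}{-235 + 56}\right)^{2} = \left(-12 + \frac{15 - 133}{-235 + 56}\right)^{2} = \left(-12 - \frac{118}{-179}\right)^{2} = \left(-12 - - \frac{118}{179}\right)^{2} = \left(-12 + \frac{118}{179}\right)^{2} = \left(- \frac{2030}{179}\right)^{2} = \frac{4120900}{32041}$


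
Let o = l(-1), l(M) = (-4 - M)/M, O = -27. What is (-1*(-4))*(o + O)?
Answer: -96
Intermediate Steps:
l(M) = (-4 - M)/M
o = 3 (o = (-4 - 1*(-1))/(-1) = -(-4 + 1) = -1*(-3) = 3)
(-1*(-4))*(o + O) = (-1*(-4))*(3 - 27) = 4*(-24) = -96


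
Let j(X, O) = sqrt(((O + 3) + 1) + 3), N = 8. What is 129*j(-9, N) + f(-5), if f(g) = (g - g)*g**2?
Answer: 129*sqrt(15) ≈ 499.61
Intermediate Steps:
j(X, O) = sqrt(7 + O) (j(X, O) = sqrt(((3 + O) + 1) + 3) = sqrt((4 + O) + 3) = sqrt(7 + O))
f(g) = 0 (f(g) = 0*g**2 = 0)
129*j(-9, N) + f(-5) = 129*sqrt(7 + 8) + 0 = 129*sqrt(15) + 0 = 129*sqrt(15)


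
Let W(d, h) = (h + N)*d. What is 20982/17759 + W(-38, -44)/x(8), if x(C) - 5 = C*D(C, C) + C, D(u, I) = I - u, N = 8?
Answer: 24567078/230867 ≈ 106.41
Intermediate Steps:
W(d, h) = d*(8 + h) (W(d, h) = (h + 8)*d = (8 + h)*d = d*(8 + h))
x(C) = 5 + C (x(C) = 5 + (C*(C - C) + C) = 5 + (C*0 + C) = 5 + (0 + C) = 5 + C)
20982/17759 + W(-38, -44)/x(8) = 20982/17759 + (-38*(8 - 44))/(5 + 8) = 20982*(1/17759) - 38*(-36)/13 = 20982/17759 + 1368*(1/13) = 20982/17759 + 1368/13 = 24567078/230867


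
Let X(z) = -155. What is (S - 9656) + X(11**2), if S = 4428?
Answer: -5383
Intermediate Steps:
(S - 9656) + X(11**2) = (4428 - 9656) - 155 = -5228 - 155 = -5383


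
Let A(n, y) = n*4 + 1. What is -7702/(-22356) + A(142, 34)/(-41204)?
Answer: 76158161/230289156 ≈ 0.33071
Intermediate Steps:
A(n, y) = 1 + 4*n (A(n, y) = 4*n + 1 = 1 + 4*n)
-7702/(-22356) + A(142, 34)/(-41204) = -7702/(-22356) + (1 + 4*142)/(-41204) = -7702*(-1/22356) + (1 + 568)*(-1/41204) = 3851/11178 + 569*(-1/41204) = 3851/11178 - 569/41204 = 76158161/230289156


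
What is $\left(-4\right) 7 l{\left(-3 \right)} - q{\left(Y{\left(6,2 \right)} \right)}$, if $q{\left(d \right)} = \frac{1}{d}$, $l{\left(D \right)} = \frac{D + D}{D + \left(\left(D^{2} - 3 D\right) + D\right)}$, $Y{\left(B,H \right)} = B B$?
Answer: $\frac{503}{36} \approx 13.972$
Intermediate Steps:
$Y{\left(B,H \right)} = B^{2}$
$l{\left(D \right)} = \frac{2 D}{D^{2} - D}$ ($l{\left(D \right)} = \frac{2 D}{D + \left(D^{2} - 2 D\right)} = \frac{2 D}{D^{2} - D}$)
$\left(-4\right) 7 l{\left(-3 \right)} - q{\left(Y{\left(6,2 \right)} \right)} = \left(-4\right) 7 \frac{2}{-1 - 3} - \frac{1}{6^{2}} = - 28 \frac{2}{-4} - \frac{1}{36} = - 28 \cdot 2 \left(- \frac{1}{4}\right) - \frac{1}{36} = \left(-28\right) \left(- \frac{1}{2}\right) - \frac{1}{36} = 14 - \frac{1}{36} = \frac{503}{36}$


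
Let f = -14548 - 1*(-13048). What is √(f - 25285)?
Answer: I*√26785 ≈ 163.66*I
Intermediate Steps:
f = -1500 (f = -14548 + 13048 = -1500)
√(f - 25285) = √(-1500 - 25285) = √(-26785) = I*√26785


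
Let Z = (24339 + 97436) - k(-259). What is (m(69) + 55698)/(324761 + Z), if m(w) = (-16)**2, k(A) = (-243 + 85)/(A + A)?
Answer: 14492086/115652745 ≈ 0.12531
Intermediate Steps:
k(A) = -79/A (k(A) = -158*1/(2*A) = -79/A)
Z = 31539646/259 (Z = (24339 + 97436) - (-79)/(-259) = 121775 - (-79)*(-1)/259 = 121775 - 1*79/259 = 121775 - 79/259 = 31539646/259 ≈ 1.2177e+5)
m(w) = 256
(m(69) + 55698)/(324761 + Z) = (256 + 55698)/(324761 + 31539646/259) = 55954/(115652745/259) = 55954*(259/115652745) = 14492086/115652745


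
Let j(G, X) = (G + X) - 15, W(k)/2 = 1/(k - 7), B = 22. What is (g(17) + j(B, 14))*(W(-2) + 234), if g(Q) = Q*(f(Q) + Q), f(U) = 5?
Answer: 831080/9 ≈ 92342.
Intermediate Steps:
W(k) = 2/(-7 + k) (W(k) = 2/(k - 7) = 2/(-7 + k))
g(Q) = Q*(5 + Q)
j(G, X) = -15 + G + X
(g(17) + j(B, 14))*(W(-2) + 234) = (17*(5 + 17) + (-15 + 22 + 14))*(2/(-7 - 2) + 234) = (17*22 + 21)*(2/(-9) + 234) = (374 + 21)*(2*(-1/9) + 234) = 395*(-2/9 + 234) = 395*(2104/9) = 831080/9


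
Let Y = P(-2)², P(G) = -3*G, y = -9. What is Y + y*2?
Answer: 18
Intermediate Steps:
Y = 36 (Y = (-3*(-2))² = 6² = 36)
Y + y*2 = 36 - 9*2 = 36 - 18 = 18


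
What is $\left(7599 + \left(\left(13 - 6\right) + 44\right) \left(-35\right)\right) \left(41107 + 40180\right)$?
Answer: $472602618$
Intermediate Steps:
$\left(7599 + \left(\left(13 - 6\right) + 44\right) \left(-35\right)\right) \left(41107 + 40180\right) = \left(7599 + \left(7 + 44\right) \left(-35\right)\right) 81287 = \left(7599 + 51 \left(-35\right)\right) 81287 = \left(7599 - 1785\right) 81287 = 5814 \cdot 81287 = 472602618$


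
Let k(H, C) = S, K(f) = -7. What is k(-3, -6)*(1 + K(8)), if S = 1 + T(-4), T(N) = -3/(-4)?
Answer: -21/2 ≈ -10.500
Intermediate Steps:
T(N) = ¾ (T(N) = -3*(-¼) = ¾)
S = 7/4 (S = 1 + ¾ = 7/4 ≈ 1.7500)
k(H, C) = 7/4
k(-3, -6)*(1 + K(8)) = 7*(1 - 7)/4 = (7/4)*(-6) = -21/2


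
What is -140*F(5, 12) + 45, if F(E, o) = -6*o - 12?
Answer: 11805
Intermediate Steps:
F(E, o) = -12 - 6*o
-140*F(5, 12) + 45 = -140*(-12 - 6*12) + 45 = -140*(-12 - 72) + 45 = -140*(-84) + 45 = 11760 + 45 = 11805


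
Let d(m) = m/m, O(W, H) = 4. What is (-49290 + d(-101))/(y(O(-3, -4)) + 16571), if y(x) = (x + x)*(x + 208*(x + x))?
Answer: -49289/29915 ≈ -1.6476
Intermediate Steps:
d(m) = 1
y(x) = 834*x² (y(x) = (2*x)*(x + 208*(2*x)) = (2*x)*(x + 416*x) = (2*x)*(417*x) = 834*x²)
(-49290 + d(-101))/(y(O(-3, -4)) + 16571) = (-49290 + 1)/(834*4² + 16571) = -49289/(834*16 + 16571) = -49289/(13344 + 16571) = -49289/29915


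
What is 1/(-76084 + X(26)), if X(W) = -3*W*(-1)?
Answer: -1/76006 ≈ -1.3157e-5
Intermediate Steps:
X(W) = 3*W
1/(-76084 + X(26)) = 1/(-76084 + 3*26) = 1/(-76084 + 78) = 1/(-76006) = -1/76006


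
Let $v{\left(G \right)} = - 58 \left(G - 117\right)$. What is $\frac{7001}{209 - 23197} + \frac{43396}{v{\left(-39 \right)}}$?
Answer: $\frac{116780275}{25999428} \approx 4.4916$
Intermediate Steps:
$v{\left(G \right)} = 6786 - 58 G$ ($v{\left(G \right)} = - 58 \left(G - 117\right) = - 58 \left(-117 + G\right) = 6786 - 58 G$)
$\frac{7001}{209 - 23197} + \frac{43396}{v{\left(-39 \right)}} = \frac{7001}{209 - 23197} + \frac{43396}{6786 - -2262} = \frac{7001}{209 - 23197} + \frac{43396}{6786 + 2262} = \frac{7001}{-22988} + \frac{43396}{9048} = 7001 \left(- \frac{1}{22988}\right) + 43396 \cdot \frac{1}{9048} = - \frac{7001}{22988} + \frac{10849}{2262} = \frac{116780275}{25999428}$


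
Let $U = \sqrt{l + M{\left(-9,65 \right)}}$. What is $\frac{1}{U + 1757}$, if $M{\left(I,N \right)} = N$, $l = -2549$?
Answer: $\frac{1757}{3089533} - \frac{6 i \sqrt{69}}{3089533} \approx 0.00056869 - 1.6132 \cdot 10^{-5} i$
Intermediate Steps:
$U = 6 i \sqrt{69}$ ($U = \sqrt{-2549 + 65} = \sqrt{-2484} = 6 i \sqrt{69} \approx 49.84 i$)
$\frac{1}{U + 1757} = \frac{1}{6 i \sqrt{69} + 1757} = \frac{1}{1757 + 6 i \sqrt{69}}$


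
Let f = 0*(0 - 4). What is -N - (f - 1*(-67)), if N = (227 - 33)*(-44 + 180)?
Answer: -26451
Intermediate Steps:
f = 0 (f = 0*(-4) = 0)
N = 26384 (N = 194*136 = 26384)
-N - (f - 1*(-67)) = -1*26384 - (0 - 1*(-67)) = -26384 - (0 + 67) = -26384 - 1*67 = -26384 - 67 = -26451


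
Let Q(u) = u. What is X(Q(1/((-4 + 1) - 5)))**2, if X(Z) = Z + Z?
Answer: 1/16 ≈ 0.062500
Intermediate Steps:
X(Z) = 2*Z
X(Q(1/((-4 + 1) - 5)))**2 = (2/((-4 + 1) - 5))**2 = (2/(-3 - 5))**2 = (2/(-8))**2 = (2*(-1/8))**2 = (-1/4)**2 = 1/16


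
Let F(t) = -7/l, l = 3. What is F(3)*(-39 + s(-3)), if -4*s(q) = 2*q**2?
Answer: 203/2 ≈ 101.50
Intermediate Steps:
F(t) = -7/3
s(q) = -q**2/2
F(3)*(-39 + s(-3)) = -7*(-39 - 1/2*(-3)**2)/3 = -7*(-39 - 1/2*9)/3 = -7*(-39 - 9/2)/3 = -7/3*(-87/2) = 203/2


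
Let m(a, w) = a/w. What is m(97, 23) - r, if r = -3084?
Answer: 71029/23 ≈ 3088.2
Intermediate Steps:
m(97, 23) - r = 97/23 - 1*(-3084) = 97*(1/23) + 3084 = 97/23 + 3084 = 71029/23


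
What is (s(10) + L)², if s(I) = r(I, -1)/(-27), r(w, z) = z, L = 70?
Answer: 3575881/729 ≈ 4905.2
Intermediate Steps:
s(I) = 1/27 (s(I) = -1/(-27) = -1*(-1/27) = 1/27)
(s(10) + L)² = (1/27 + 70)² = (1891/27)² = 3575881/729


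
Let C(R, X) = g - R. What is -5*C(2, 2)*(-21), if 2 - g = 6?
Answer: -630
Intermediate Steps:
g = -4 (g = 2 - 1*6 = 2 - 6 = -4)
C(R, X) = -4 - R
-5*C(2, 2)*(-21) = -5*(-4 - 1*2)*(-21) = -5*(-4 - 2)*(-21) = -5*(-6)*(-21) = 30*(-21) = -630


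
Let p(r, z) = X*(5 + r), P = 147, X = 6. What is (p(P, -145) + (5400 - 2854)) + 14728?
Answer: 18186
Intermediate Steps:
p(r, z) = 30 + 6*r (p(r, z) = 6*(5 + r) = 30 + 6*r)
(p(P, -145) + (5400 - 2854)) + 14728 = ((30 + 6*147) + (5400 - 2854)) + 14728 = ((30 + 882) + 2546) + 14728 = (912 + 2546) + 14728 = 3458 + 14728 = 18186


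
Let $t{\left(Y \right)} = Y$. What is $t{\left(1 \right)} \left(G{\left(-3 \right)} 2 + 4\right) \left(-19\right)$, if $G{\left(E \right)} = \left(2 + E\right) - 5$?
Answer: $152$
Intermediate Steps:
$G{\left(E \right)} = -3 + E$
$t{\left(1 \right)} \left(G{\left(-3 \right)} 2 + 4\right) \left(-19\right) = 1 \left(\left(-3 - 3\right) 2 + 4\right) \left(-19\right) = 1 \left(\left(-6\right) 2 + 4\right) \left(-19\right) = 1 \left(-12 + 4\right) \left(-19\right) = 1 \left(-8\right) \left(-19\right) = \left(-8\right) \left(-19\right) = 152$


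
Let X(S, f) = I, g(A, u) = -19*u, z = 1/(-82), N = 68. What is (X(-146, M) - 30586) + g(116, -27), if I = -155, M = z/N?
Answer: -30228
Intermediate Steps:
z = -1/82 ≈ -0.012195
M = -1/5576 (M = -1/82/68 = -1/82*1/68 = -1/5576 ≈ -0.00017934)
X(S, f) = -155
(X(-146, M) - 30586) + g(116, -27) = (-155 - 30586) - 19*(-27) = -30741 + 513 = -30228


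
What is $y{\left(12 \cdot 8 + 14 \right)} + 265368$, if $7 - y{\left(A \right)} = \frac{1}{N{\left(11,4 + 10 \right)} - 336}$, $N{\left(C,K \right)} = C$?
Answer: $\frac{86246876}{325} \approx 2.6538 \cdot 10^{5}$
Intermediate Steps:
$y{\left(A \right)} = \frac{2276}{325}$ ($y{\left(A \right)} = 7 - \frac{1}{11 - 336} = 7 - \frac{1}{-325} = 7 - - \frac{1}{325} = 7 + \frac{1}{325} = \frac{2276}{325}$)
$y{\left(12 \cdot 8 + 14 \right)} + 265368 = \frac{2276}{325} + 265368 = \frac{86246876}{325}$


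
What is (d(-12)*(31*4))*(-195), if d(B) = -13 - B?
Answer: 24180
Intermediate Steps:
(d(-12)*(31*4))*(-195) = ((-13 - 1*(-12))*(31*4))*(-195) = ((-13 + 12)*124)*(-195) = -1*124*(-195) = -124*(-195) = 24180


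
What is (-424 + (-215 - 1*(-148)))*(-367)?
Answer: 180197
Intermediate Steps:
(-424 + (-215 - 1*(-148)))*(-367) = (-424 + (-215 + 148))*(-367) = (-424 - 67)*(-367) = -491*(-367) = 180197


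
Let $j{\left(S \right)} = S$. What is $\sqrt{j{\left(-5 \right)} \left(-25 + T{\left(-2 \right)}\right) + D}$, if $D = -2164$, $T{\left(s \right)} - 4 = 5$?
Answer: $2 i \sqrt{521} \approx 45.651 i$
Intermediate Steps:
$T{\left(s \right)} = 9$ ($T{\left(s \right)} = 4 + 5 = 9$)
$\sqrt{j{\left(-5 \right)} \left(-25 + T{\left(-2 \right)}\right) + D} = \sqrt{- 5 \left(-25 + 9\right) - 2164} = \sqrt{\left(-5\right) \left(-16\right) - 2164} = \sqrt{80 - 2164} = \sqrt{-2084} = 2 i \sqrt{521}$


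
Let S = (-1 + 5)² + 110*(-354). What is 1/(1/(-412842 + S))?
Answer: -451766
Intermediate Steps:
S = -38924 (S = 4² - 38940 = 16 - 38940 = -38924)
1/(1/(-412842 + S)) = 1/(1/(-412842 - 38924)) = 1/(1/(-451766)) = 1/(-1/451766) = -451766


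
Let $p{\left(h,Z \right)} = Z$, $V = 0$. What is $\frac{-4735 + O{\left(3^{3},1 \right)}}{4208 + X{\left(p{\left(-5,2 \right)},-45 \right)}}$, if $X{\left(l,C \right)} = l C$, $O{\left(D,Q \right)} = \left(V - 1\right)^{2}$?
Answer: $- \frac{2367}{2059} \approx -1.1496$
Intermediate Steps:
$O{\left(D,Q \right)} = 1$ ($O{\left(D,Q \right)} = \left(0 - 1\right)^{2} = \left(-1\right)^{2} = 1$)
$X{\left(l,C \right)} = C l$
$\frac{-4735 + O{\left(3^{3},1 \right)}}{4208 + X{\left(p{\left(-5,2 \right)},-45 \right)}} = \frac{-4735 + 1}{4208 - 90} = - \frac{4734}{4208 - 90} = - \frac{4734}{4118} = \left(-4734\right) \frac{1}{4118} = - \frac{2367}{2059}$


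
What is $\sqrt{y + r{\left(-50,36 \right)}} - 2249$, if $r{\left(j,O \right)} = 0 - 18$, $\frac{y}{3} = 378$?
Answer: $-2249 + 6 \sqrt{31} \approx -2215.6$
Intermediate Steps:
$y = 1134$ ($y = 3 \cdot 378 = 1134$)
$r{\left(j,O \right)} = -18$
$\sqrt{y + r{\left(-50,36 \right)}} - 2249 = \sqrt{1134 - 18} - 2249 = \sqrt{1116} - 2249 = 6 \sqrt{31} - 2249 = -2249 + 6 \sqrt{31}$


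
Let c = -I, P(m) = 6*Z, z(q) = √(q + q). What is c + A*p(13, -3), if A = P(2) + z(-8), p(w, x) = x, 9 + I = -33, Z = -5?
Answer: 132 - 12*I ≈ 132.0 - 12.0*I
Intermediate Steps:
I = -42 (I = -9 - 33 = -42)
z(q) = √2*√q (z(q) = √(2*q) = √2*√q)
P(m) = -30 (P(m) = 6*(-5) = -30)
A = -30 + 4*I (A = -30 + √2*√(-8) = -30 + √2*(2*I*√2) = -30 + 4*I ≈ -30.0 + 4.0*I)
c = 42 (c = -1*(-42) = 42)
c + A*p(13, -3) = 42 + (-30 + 4*I)*(-3) = 42 + (90 - 12*I) = 132 - 12*I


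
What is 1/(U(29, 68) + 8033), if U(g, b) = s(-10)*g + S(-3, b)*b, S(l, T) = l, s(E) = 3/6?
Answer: 2/15687 ≈ 0.00012749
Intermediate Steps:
s(E) = ½ (s(E) = 3*(⅙) = ½)
U(g, b) = g/2 - 3*b
1/(U(29, 68) + 8033) = 1/(((½)*29 - 3*68) + 8033) = 1/((29/2 - 204) + 8033) = 1/(-379/2 + 8033) = 1/(15687/2) = 2/15687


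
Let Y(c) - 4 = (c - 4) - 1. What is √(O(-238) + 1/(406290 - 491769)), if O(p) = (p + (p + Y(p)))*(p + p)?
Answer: √2486748474064461/85479 ≈ 583.39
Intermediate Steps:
Y(c) = -1 + c (Y(c) = 4 + ((c - 4) - 1) = 4 + ((-4 + c) - 1) = 4 + (-5 + c) = -1 + c)
O(p) = 2*p*(-1 + 3*p) (O(p) = (p + (p + (-1 + p)))*(p + p) = (p + (-1 + 2*p))*(2*p) = (-1 + 3*p)*(2*p) = 2*p*(-1 + 3*p))
√(O(-238) + 1/(406290 - 491769)) = √(2*(-238)*(-1 + 3*(-238)) + 1/(406290 - 491769)) = √(2*(-238)*(-1 - 714) + 1/(-85479)) = √(2*(-238)*(-715) - 1/85479) = √(340340 - 1/85479) = √(29091922859/85479) = √2486748474064461/85479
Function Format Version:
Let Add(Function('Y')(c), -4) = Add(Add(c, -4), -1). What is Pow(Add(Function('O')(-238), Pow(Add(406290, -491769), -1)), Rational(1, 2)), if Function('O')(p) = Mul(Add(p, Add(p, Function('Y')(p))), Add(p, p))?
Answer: Mul(Rational(1, 85479), Pow(2486748474064461, Rational(1, 2))) ≈ 583.39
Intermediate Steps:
Function('Y')(c) = Add(-1, c) (Function('Y')(c) = Add(4, Add(Add(c, -4), -1)) = Add(4, Add(Add(-4, c), -1)) = Add(4, Add(-5, c)) = Add(-1, c))
Function('O')(p) = Mul(2, p, Add(-1, Mul(3, p))) (Function('O')(p) = Mul(Add(p, Add(p, Add(-1, p))), Add(p, p)) = Mul(Add(p, Add(-1, Mul(2, p))), Mul(2, p)) = Mul(Add(-1, Mul(3, p)), Mul(2, p)) = Mul(2, p, Add(-1, Mul(3, p))))
Pow(Add(Function('O')(-238), Pow(Add(406290, -491769), -1)), Rational(1, 2)) = Pow(Add(Mul(2, -238, Add(-1, Mul(3, -238))), Pow(Add(406290, -491769), -1)), Rational(1, 2)) = Pow(Add(Mul(2, -238, Add(-1, -714)), Pow(-85479, -1)), Rational(1, 2)) = Pow(Add(Mul(2, -238, -715), Rational(-1, 85479)), Rational(1, 2)) = Pow(Add(340340, Rational(-1, 85479)), Rational(1, 2)) = Pow(Rational(29091922859, 85479), Rational(1, 2)) = Mul(Rational(1, 85479), Pow(2486748474064461, Rational(1, 2)))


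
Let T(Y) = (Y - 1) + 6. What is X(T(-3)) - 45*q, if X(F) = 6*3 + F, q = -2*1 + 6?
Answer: -160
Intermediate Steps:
T(Y) = 5 + Y (T(Y) = (-1 + Y) + 6 = 5 + Y)
q = 4 (q = -2 + 6 = 4)
X(F) = 18 + F
X(T(-3)) - 45*q = (18 + (5 - 3)) - 45*4 = (18 + 2) - 180 = 20 - 180 = -160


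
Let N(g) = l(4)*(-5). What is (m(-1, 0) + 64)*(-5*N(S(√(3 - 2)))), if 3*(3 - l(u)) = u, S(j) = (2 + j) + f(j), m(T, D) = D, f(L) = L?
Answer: 8000/3 ≈ 2666.7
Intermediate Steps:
S(j) = 2 + 2*j (S(j) = (2 + j) + j = 2 + 2*j)
l(u) = 3 - u/3
N(g) = -25/3 (N(g) = (3 - ⅓*4)*(-5) = (3 - 4/3)*(-5) = (5/3)*(-5) = -25/3)
(m(-1, 0) + 64)*(-5*N(S(√(3 - 2)))) = (0 + 64)*(-5*(-25/3)) = 64*(125/3) = 8000/3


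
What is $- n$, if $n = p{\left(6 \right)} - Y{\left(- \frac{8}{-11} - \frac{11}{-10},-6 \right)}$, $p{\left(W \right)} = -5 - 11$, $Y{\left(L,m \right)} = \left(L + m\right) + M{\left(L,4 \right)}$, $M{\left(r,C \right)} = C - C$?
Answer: $\frac{1301}{110} \approx 11.827$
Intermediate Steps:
$M{\left(r,C \right)} = 0$
$Y{\left(L,m \right)} = L + m$ ($Y{\left(L,m \right)} = \left(L + m\right) + 0 = L + m$)
$p{\left(W \right)} = -16$
$n = - \frac{1301}{110}$ ($n = -16 - \left(\left(- \frac{8}{-11} - \frac{11}{-10}\right) - 6\right) = -16 - \left(\left(\left(-8\right) \left(- \frac{1}{11}\right) - - \frac{11}{10}\right) - 6\right) = -16 - \left(\left(\frac{8}{11} + \frac{11}{10}\right) - 6\right) = -16 - \left(\frac{201}{110} - 6\right) = -16 - - \frac{459}{110} = -16 + \frac{459}{110} = - \frac{1301}{110} \approx -11.827$)
$- n = \left(-1\right) \left(- \frac{1301}{110}\right) = \frac{1301}{110}$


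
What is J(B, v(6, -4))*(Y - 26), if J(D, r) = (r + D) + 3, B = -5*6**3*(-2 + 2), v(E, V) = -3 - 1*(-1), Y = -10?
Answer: -36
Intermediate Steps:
v(E, V) = -2 (v(E, V) = -3 + 1 = -2)
B = 0 (B = -1080*0 = -5*0 = 0)
J(D, r) = 3 + D + r (J(D, r) = (D + r) + 3 = 3 + D + r)
J(B, v(6, -4))*(Y - 26) = (3 + 0 - 2)*(-10 - 26) = 1*(-36) = -36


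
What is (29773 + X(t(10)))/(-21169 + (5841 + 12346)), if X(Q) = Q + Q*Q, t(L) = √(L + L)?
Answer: -9931/994 - √5/1491 ≈ -9.9924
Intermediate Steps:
t(L) = √2*√L (t(L) = √(2*L) = √2*√L)
X(Q) = Q + Q²
(29773 + X(t(10)))/(-21169 + (5841 + 12346)) = (29773 + (√2*√10)*(1 + √2*√10))/(-21169 + (5841 + 12346)) = (29773 + (2*√5)*(1 + 2*√5))/(-21169 + 18187) = (29773 + 2*√5*(1 + 2*√5))/(-2982) = (29773 + 2*√5*(1 + 2*√5))*(-1/2982) = -29773/2982 - √5*(1 + 2*√5)/1491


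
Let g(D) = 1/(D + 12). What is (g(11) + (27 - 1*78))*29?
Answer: -33988/23 ≈ -1477.7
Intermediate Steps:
g(D) = 1/(12 + D)
(g(11) + (27 - 1*78))*29 = (1/(12 + 11) + (27 - 1*78))*29 = (1/23 + (27 - 78))*29 = (1/23 - 51)*29 = -1172/23*29 = -33988/23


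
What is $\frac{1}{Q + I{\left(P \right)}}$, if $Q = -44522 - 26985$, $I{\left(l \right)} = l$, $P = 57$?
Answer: $- \frac{1}{71450} \approx -1.3996 \cdot 10^{-5}$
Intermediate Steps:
$Q = -71507$
$\frac{1}{Q + I{\left(P \right)}} = \frac{1}{-71507 + 57} = \frac{1}{-71450} = - \frac{1}{71450}$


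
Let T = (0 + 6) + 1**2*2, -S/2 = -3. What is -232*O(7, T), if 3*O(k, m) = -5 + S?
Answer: -232/3 ≈ -77.333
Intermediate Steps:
S = 6 (S = -2*(-3) = 6)
T = 8 (T = 6 + 1*2 = 6 + 2 = 8)
O(k, m) = 1/3 (O(k, m) = (-5 + 6)/3 = (1/3)*1 = 1/3)
-232*O(7, T) = -232*1/3 = -232/3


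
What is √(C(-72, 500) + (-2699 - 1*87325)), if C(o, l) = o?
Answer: 4*I*√5631 ≈ 300.16*I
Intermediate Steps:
√(C(-72, 500) + (-2699 - 1*87325)) = √(-72 + (-2699 - 1*87325)) = √(-72 + (-2699 - 87325)) = √(-72 - 90024) = √(-90096) = 4*I*√5631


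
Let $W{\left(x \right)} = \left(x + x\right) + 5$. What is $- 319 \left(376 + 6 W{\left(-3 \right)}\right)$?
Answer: $-118030$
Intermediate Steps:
$W{\left(x \right)} = 5 + 2 x$ ($W{\left(x \right)} = 2 x + 5 = 5 + 2 x$)
$- 319 \left(376 + 6 W{\left(-3 \right)}\right) = - 319 \left(376 + 6 \left(5 + 2 \left(-3\right)\right)\right) = - 319 \left(376 + 6 \left(5 - 6\right)\right) = - 319 \left(376 + 6 \left(-1\right)\right) = - 319 \left(376 - 6\right) = \left(-319\right) 370 = -118030$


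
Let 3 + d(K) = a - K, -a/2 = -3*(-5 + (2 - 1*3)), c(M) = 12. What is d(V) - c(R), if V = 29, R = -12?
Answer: -80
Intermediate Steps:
a = -36 (a = -(-6)*(-5 + (2 - 1*3)) = -(-6)*(-5 + (2 - 3)) = -(-6)*(-5 - 1) = -(-6)*(-6) = -2*18 = -36)
d(K) = -39 - K (d(K) = -3 + (-36 - K) = -39 - K)
d(V) - c(R) = (-39 - 1*29) - 1*12 = (-39 - 29) - 12 = -68 - 12 = -80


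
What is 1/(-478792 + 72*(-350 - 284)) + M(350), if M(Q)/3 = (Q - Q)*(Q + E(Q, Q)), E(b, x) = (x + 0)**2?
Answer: -1/524440 ≈ -1.9068e-6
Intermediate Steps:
E(b, x) = x**2
M(Q) = 0 (M(Q) = 3*((Q - Q)*(Q + Q**2)) = 3*(0*(Q + Q**2)) = 3*0 = 0)
1/(-478792 + 72*(-350 - 284)) + M(350) = 1/(-478792 + 72*(-350 - 284)) + 0 = 1/(-478792 + 72*(-634)) + 0 = 1/(-478792 - 45648) + 0 = 1/(-524440) + 0 = -1/524440 + 0 = -1/524440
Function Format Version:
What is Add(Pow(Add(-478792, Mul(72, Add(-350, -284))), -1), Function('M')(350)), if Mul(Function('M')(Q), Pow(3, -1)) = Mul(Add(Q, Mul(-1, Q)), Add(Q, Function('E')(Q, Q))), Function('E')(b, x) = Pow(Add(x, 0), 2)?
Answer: Rational(-1, 524440) ≈ -1.9068e-6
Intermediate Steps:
Function('E')(b, x) = Pow(x, 2)
Function('M')(Q) = 0 (Function('M')(Q) = Mul(3, Mul(Add(Q, Mul(-1, Q)), Add(Q, Pow(Q, 2)))) = Mul(3, Mul(0, Add(Q, Pow(Q, 2)))) = Mul(3, 0) = 0)
Add(Pow(Add(-478792, Mul(72, Add(-350, -284))), -1), Function('M')(350)) = Add(Pow(Add(-478792, Mul(72, Add(-350, -284))), -1), 0) = Add(Pow(Add(-478792, Mul(72, -634)), -1), 0) = Add(Pow(Add(-478792, -45648), -1), 0) = Add(Pow(-524440, -1), 0) = Add(Rational(-1, 524440), 0) = Rational(-1, 524440)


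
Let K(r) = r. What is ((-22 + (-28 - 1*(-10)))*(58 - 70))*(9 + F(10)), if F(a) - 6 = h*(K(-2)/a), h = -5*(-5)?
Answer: 4800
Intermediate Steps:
h = 25
F(a) = 6 - 50/a (F(a) = 6 + 25*(-2/a) = 6 - 50/a)
((-22 + (-28 - 1*(-10)))*(58 - 70))*(9 + F(10)) = ((-22 + (-28 - 1*(-10)))*(58 - 70))*(9 + (6 - 50/10)) = ((-22 + (-28 + 10))*(-12))*(9 + (6 - 50*⅒)) = ((-22 - 18)*(-12))*(9 + (6 - 5)) = (-40*(-12))*(9 + 1) = 480*10 = 4800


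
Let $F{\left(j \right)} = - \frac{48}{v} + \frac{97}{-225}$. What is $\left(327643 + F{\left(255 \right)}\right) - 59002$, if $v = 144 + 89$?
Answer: $\frac{14083471024}{52425} \approx 2.6864 \cdot 10^{5}$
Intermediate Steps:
$v = 233$
$F{\left(j \right)} = - \frac{33401}{52425}$ ($F{\left(j \right)} = - \frac{48}{233} + \frac{97}{-225} = \left(-48\right) \frac{1}{233} + 97 \left(- \frac{1}{225}\right) = - \frac{48}{233} - \frac{97}{225} = - \frac{33401}{52425}$)
$\left(327643 + F{\left(255 \right)}\right) - 59002 = \left(327643 - \frac{33401}{52425}\right) - 59002 = \frac{17176650874}{52425} - 59002 = \frac{14083471024}{52425}$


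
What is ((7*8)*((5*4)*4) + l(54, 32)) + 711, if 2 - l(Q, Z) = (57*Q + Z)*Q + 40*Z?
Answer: -164027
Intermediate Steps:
l(Q, Z) = 2 - 40*Z - Q*(Z + 57*Q) (l(Q, Z) = 2 - ((57*Q + Z)*Q + 40*Z) = 2 - ((Z + 57*Q)*Q + 40*Z) = 2 - (Q*(Z + 57*Q) + 40*Z) = 2 - (40*Z + Q*(Z + 57*Q)) = 2 + (-40*Z - Q*(Z + 57*Q)) = 2 - 40*Z - Q*(Z + 57*Q))
((7*8)*((5*4)*4) + l(54, 32)) + 711 = ((7*8)*((5*4)*4) + (2 - 57*54**2 - 40*32 - 1*54*32)) + 711 = (56*(20*4) + (2 - 57*2916 - 1280 - 1728)) + 711 = (56*80 + (2 - 166212 - 1280 - 1728)) + 711 = (4480 - 169218) + 711 = -164738 + 711 = -164027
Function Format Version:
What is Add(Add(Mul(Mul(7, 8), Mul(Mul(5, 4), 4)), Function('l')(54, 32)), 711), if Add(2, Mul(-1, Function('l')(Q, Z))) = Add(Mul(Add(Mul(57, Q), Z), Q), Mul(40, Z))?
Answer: -164027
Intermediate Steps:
Function('l')(Q, Z) = Add(2, Mul(-40, Z), Mul(-1, Q, Add(Z, Mul(57, Q)))) (Function('l')(Q, Z) = Add(2, Mul(-1, Add(Mul(Add(Mul(57, Q), Z), Q), Mul(40, Z)))) = Add(2, Mul(-1, Add(Mul(Add(Z, Mul(57, Q)), Q), Mul(40, Z)))) = Add(2, Mul(-1, Add(Mul(Q, Add(Z, Mul(57, Q))), Mul(40, Z)))) = Add(2, Mul(-1, Add(Mul(40, Z), Mul(Q, Add(Z, Mul(57, Q)))))) = Add(2, Add(Mul(-40, Z), Mul(-1, Q, Add(Z, Mul(57, Q))))) = Add(2, Mul(-40, Z), Mul(-1, Q, Add(Z, Mul(57, Q)))))
Add(Add(Mul(Mul(7, 8), Mul(Mul(5, 4), 4)), Function('l')(54, 32)), 711) = Add(Add(Mul(Mul(7, 8), Mul(Mul(5, 4), 4)), Add(2, Mul(-57, Pow(54, 2)), Mul(-40, 32), Mul(-1, 54, 32))), 711) = Add(Add(Mul(56, Mul(20, 4)), Add(2, Mul(-57, 2916), -1280, -1728)), 711) = Add(Add(Mul(56, 80), Add(2, -166212, -1280, -1728)), 711) = Add(Add(4480, -169218), 711) = Add(-164738, 711) = -164027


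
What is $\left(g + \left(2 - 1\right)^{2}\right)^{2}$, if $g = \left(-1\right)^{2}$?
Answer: $4$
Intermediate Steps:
$g = 1$
$\left(g + \left(2 - 1\right)^{2}\right)^{2} = \left(1 + \left(2 - 1\right)^{2}\right)^{2} = \left(1 + 1^{2}\right)^{2} = \left(1 + 1\right)^{2} = 2^{2} = 4$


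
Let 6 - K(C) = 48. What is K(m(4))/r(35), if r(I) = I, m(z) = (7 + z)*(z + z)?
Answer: -6/5 ≈ -1.2000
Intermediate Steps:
m(z) = 2*z*(7 + z) (m(z) = (7 + z)*(2*z) = 2*z*(7 + z))
K(C) = -42 (K(C) = 6 - 1*48 = 6 - 48 = -42)
K(m(4))/r(35) = -42/35 = -42*1/35 = -6/5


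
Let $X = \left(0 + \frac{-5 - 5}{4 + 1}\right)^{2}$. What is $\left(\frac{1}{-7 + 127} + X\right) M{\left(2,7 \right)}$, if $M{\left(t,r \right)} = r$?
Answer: $\frac{3367}{120} \approx 28.058$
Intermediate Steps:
$X = 4$ ($X = \left(0 - \frac{10}{5}\right)^{2} = \left(0 - 2\right)^{2} = \left(-2\right)^{2} = 4$)
$\left(\frac{1}{-7 + 127} + X\right) M{\left(2,7 \right)} = \left(\frac{1}{-7 + 127} + 4\right) 7 = \left(\frac{1}{120} + 4\right) 7 = \frac{481}{120} \cdot 7 = \frac{3367}{120}$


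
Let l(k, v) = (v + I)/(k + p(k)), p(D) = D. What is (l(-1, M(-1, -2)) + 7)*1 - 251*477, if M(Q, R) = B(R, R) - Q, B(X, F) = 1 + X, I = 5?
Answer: -239445/2 ≈ -1.1972e+5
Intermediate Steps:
M(Q, R) = 1 + R - Q (M(Q, R) = (1 + R) - Q = 1 + R - Q)
l(k, v) = (5 + v)/(2*k) (l(k, v) = (v + 5)/(k + k) = (5 + v)/((2*k)) = (5 + v)*(1/(2*k)) = (5 + v)/(2*k))
(l(-1, M(-1, -2)) + 7)*1 - 251*477 = ((½)*(5 + (1 - 2 - 1*(-1)))/(-1) + 7)*1 - 251*477 = ((½)*(-1)*(5 + (1 - 2 + 1)) + 7)*1 - 119727 = ((½)*(-1)*(5 + 0) + 7)*1 - 119727 = ((½)*(-1)*5 + 7)*1 - 119727 = (-5/2 + 7)*1 - 119727 = (9/2)*1 - 119727 = 9/2 - 119727 = -239445/2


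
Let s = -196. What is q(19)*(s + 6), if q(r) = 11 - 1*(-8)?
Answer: -3610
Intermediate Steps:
q(r) = 19 (q(r) = 11 + 8 = 19)
q(19)*(s + 6) = 19*(-196 + 6) = 19*(-190) = -3610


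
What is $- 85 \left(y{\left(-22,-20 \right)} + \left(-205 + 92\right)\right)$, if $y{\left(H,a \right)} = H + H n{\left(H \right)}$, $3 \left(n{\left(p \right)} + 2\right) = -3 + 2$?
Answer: $\frac{21335}{3} \approx 7111.7$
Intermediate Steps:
$n{\left(p \right)} = - \frac{7}{3}$ ($n{\left(p \right)} = -2 + \frac{-3 + 2}{3} = -2 + \frac{1}{3} \left(-1\right) = -2 - \frac{1}{3} = - \frac{7}{3}$)
$y{\left(H,a \right)} = - \frac{4 H}{3}$ ($y{\left(H,a \right)} = H + H \left(- \frac{7}{3}\right) = H - \frac{7 H}{3} = - \frac{4 H}{3}$)
$- 85 \left(y{\left(-22,-20 \right)} + \left(-205 + 92\right)\right) = - 85 \left(\left(- \frac{4}{3}\right) \left(-22\right) + \left(-205 + 92\right)\right) = - 85 \left(\frac{88}{3} - 113\right) = \left(-85\right) \left(- \frac{251}{3}\right) = \frac{21335}{3}$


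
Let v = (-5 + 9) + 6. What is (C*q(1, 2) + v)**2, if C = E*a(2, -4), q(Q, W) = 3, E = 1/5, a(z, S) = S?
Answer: 1444/25 ≈ 57.760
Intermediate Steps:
E = 1/5 ≈ 0.20000
C = -4/5 (C = (1/5)*(-4) = -4/5 ≈ -0.80000)
v = 10 (v = 4 + 6 = 10)
(C*q(1, 2) + v)**2 = (-4/5*3 + 10)**2 = (-12/5 + 10)**2 = (38/5)**2 = 1444/25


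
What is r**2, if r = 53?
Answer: 2809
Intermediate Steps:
r**2 = 53**2 = 2809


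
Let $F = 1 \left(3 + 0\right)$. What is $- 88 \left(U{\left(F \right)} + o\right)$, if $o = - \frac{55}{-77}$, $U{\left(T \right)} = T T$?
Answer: $- \frac{5984}{7} \approx -854.86$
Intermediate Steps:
$F = 3$ ($F = 1 \cdot 3 = 3$)
$U{\left(T \right)} = T^{2}$
$o = \frac{5}{7}$ ($o = \left(-55\right) \left(- \frac{1}{77}\right) = \frac{5}{7} \approx 0.71429$)
$- 88 \left(U{\left(F \right)} + o\right) = - 88 \left(3^{2} + \frac{5}{7}\right) = - 88 \left(9 + \frac{5}{7}\right) = \left(-88\right) \frac{68}{7} = - \frac{5984}{7}$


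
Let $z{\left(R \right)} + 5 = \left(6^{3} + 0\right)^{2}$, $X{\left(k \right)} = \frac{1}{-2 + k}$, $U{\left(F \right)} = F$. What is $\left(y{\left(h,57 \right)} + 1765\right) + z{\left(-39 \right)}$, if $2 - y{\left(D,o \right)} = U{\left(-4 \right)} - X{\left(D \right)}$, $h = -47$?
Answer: $\frac{2372677}{49} \approx 48422.0$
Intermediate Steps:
$y{\left(D,o \right)} = 6 + \frac{1}{-2 + D}$ ($y{\left(D,o \right)} = 2 - \left(-4 - \frac{1}{-2 + D}\right) = 2 + \left(4 + \frac{1}{-2 + D}\right) = 6 + \frac{1}{-2 + D}$)
$z{\left(R \right)} = 46651$ ($z{\left(R \right)} = -5 + \left(6^{3} + 0\right)^{2} = -5 + \left(216 + 0\right)^{2} = -5 + 216^{2} = -5 + 46656 = 46651$)
$\left(y{\left(h,57 \right)} + 1765\right) + z{\left(-39 \right)} = \left(\frac{-11 + 6 \left(-47\right)}{-2 - 47} + 1765\right) + 46651 = \left(\frac{-11 - 282}{-49} + 1765\right) + 46651 = \left(\left(- \frac{1}{49}\right) \left(-293\right) + 1765\right) + 46651 = \left(\frac{293}{49} + 1765\right) + 46651 = \frac{86778}{49} + 46651 = \frac{2372677}{49}$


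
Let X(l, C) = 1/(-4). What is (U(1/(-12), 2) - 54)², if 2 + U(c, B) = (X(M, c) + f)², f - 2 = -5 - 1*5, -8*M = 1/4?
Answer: 37249/256 ≈ 145.50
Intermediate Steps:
M = -1/32 (M = -⅛/4 = -⅛*¼ = -1/32 ≈ -0.031250)
X(l, C) = -¼
f = -8 (f = 2 + (-5 - 1*5) = 2 + (-5 - 5) = 2 - 10 = -8)
U(c, B) = 1057/16 (U(c, B) = -2 + (-¼ - 8)² = -2 + (-33/4)² = -2 + 1089/16 = 1057/16)
(U(1/(-12), 2) - 54)² = (1057/16 - 54)² = (193/16)² = 37249/256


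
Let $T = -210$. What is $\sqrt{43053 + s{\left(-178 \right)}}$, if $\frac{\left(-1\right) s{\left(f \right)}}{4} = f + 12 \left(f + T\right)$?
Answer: $\sqrt{62389} \approx 249.78$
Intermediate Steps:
$s{\left(f \right)} = 10080 - 52 f$ ($s{\left(f \right)} = - 4 \left(f + 12 \left(f - 210\right)\right) = - 4 \left(f + 12 \left(-210 + f\right)\right) = - 4 \left(f + \left(-2520 + 12 f\right)\right) = - 4 \left(-2520 + 13 f\right) = 10080 - 52 f$)
$\sqrt{43053 + s{\left(-178 \right)}} = \sqrt{43053 + \left(10080 - -9256\right)} = \sqrt{43053 + \left(10080 + 9256\right)} = \sqrt{43053 + 19336} = \sqrt{62389}$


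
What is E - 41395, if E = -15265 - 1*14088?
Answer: -70748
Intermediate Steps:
E = -29353 (E = -15265 - 14088 = -29353)
E - 41395 = -29353 - 41395 = -70748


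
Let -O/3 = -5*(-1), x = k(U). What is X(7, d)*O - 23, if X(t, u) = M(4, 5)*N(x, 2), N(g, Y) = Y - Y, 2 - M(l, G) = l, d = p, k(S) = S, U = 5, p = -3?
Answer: -23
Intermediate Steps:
x = 5
d = -3
O = -15 (O = -(-15)*(-1) = -3*5 = -15)
M(l, G) = 2 - l
N(g, Y) = 0
X(t, u) = 0 (X(t, u) = (2 - 1*4)*0 = (2 - 4)*0 = -2*0 = 0)
X(7, d)*O - 23 = 0*(-15) - 23 = 0 - 23 = -23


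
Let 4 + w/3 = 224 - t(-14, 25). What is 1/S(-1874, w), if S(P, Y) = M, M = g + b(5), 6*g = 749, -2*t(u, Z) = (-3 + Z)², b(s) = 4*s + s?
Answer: 6/899 ≈ 0.0066741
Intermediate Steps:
b(s) = 5*s
t(u, Z) = -(-3 + Z)²/2
g = 749/6 (g = (⅙)*749 = 749/6 ≈ 124.83)
w = 1386 (w = -12 + 3*(224 - (-1)*(-3 + 25)²/2) = -12 + 3*(224 - (-1)*22²/2) = -12 + 3*(224 - (-1)*484/2) = -12 + 3*(224 - 1*(-242)) = -12 + 3*(224 + 242) = -12 + 3*466 = -12 + 1398 = 1386)
M = 899/6 (M = 749/6 + 5*5 = 749/6 + 25 = 899/6 ≈ 149.83)
S(P, Y) = 899/6
1/S(-1874, w) = 1/(899/6) = 6/899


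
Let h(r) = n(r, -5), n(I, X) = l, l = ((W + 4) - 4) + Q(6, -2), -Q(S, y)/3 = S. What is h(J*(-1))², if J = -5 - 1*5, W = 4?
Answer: 196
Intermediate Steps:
Q(S, y) = -3*S
J = -10 (J = -5 - 5 = -10)
l = -14 (l = ((4 + 4) - 4) - 3*6 = (8 - 4) - 18 = 4 - 18 = -14)
n(I, X) = -14
h(r) = -14
h(J*(-1))² = (-14)² = 196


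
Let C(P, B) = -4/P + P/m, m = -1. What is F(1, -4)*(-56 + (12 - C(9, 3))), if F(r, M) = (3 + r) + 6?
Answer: -3110/9 ≈ -345.56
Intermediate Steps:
C(P, B) = -P - 4/P (C(P, B) = -4/P + P/(-1) = -4/P + P*(-1) = -4/P - P = -P - 4/P)
F(r, M) = 9 + r
F(1, -4)*(-56 + (12 - C(9, 3))) = (9 + 1)*(-56 + (12 - (-1*9 - 4/9))) = 10*(-56 + (12 - (-9 - 4*⅑))) = 10*(-56 + (12 - (-9 - 4/9))) = 10*(-56 + (12 - 1*(-85/9))) = 10*(-56 + (12 + 85/9)) = 10*(-56 + 193/9) = 10*(-311/9) = -3110/9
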